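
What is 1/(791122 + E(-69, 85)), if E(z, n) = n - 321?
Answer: 1/790886 ≈ 1.2644e-6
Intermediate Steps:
E(z, n) = -321 + n
1/(791122 + E(-69, 85)) = 1/(791122 + (-321 + 85)) = 1/(791122 - 236) = 1/790886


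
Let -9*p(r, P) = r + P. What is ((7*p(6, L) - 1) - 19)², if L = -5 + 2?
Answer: 4489/9 ≈ 498.78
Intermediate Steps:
L = -3
p(r, P) = -P/9 - r/9 (p(r, P) = -(r + P)/9 = -(P + r)/9 = -P/9 - r/9)
((7*p(6, L) - 1) - 19)² = ((7*(-⅑*(-3) - ⅑*6) - 1) - 19)² = ((7*(⅓ - ⅔) - 1) - 19)² = ((7*(-⅓) - 1) - 19)² = ((-7/3 - 1) - 19)² = (-10/3 - 19)² = (-67/3)² = 4489/9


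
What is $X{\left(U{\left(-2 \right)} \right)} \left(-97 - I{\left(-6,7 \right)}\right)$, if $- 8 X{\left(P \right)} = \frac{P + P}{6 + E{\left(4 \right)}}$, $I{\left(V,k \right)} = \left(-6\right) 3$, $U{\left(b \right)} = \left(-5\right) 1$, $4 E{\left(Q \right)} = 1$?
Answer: $- \frac{79}{5} \approx -15.8$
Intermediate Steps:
$E{\left(Q \right)} = \frac{1}{4}$ ($E{\left(Q \right)} = \frac{1}{4} \cdot 1 = \frac{1}{4}$)
$U{\left(b \right)} = -5$
$I{\left(V,k \right)} = -18$
$X{\left(P \right)} = - \frac{P}{25}$ ($X{\left(P \right)} = - \frac{\left(P + P\right) \frac{1}{6 + \frac{1}{4}}}{8} = - \frac{2 P \frac{1}{\frac{25}{4}}}{8} = - \frac{2 P \frac{4}{25}}{8} = - \frac{\frac{8}{25} P}{8} = - \frac{P}{25}$)
$X{\left(U{\left(-2 \right)} \right)} \left(-97 - I{\left(-6,7 \right)}\right) = \left(- \frac{1}{25}\right) \left(-5\right) \left(-97 - -18\right) = \frac{-97 + 18}{5} = \frac{1}{5} \left(-79\right) = - \frac{79}{5}$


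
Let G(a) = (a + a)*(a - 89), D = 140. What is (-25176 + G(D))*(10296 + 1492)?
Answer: -128442048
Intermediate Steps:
G(a) = 2*a*(-89 + a) (G(a) = (2*a)*(-89 + a) = 2*a*(-89 + a))
(-25176 + G(D))*(10296 + 1492) = (-25176 + 2*140*(-89 + 140))*(10296 + 1492) = (-25176 + 2*140*51)*11788 = (-25176 + 14280)*11788 = -10896*11788 = -128442048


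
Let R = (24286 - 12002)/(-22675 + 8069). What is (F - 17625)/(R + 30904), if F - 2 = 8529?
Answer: -33206741/112842885 ≈ -0.29427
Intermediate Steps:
R = -6142/7303 (R = 12284/(-14606) = 12284*(-1/14606) = -6142/7303 ≈ -0.84102)
F = 8531 (F = 2 + 8529 = 8531)
(F - 17625)/(R + 30904) = (8531 - 17625)/(-6142/7303 + 30904) = -9094/225685770/7303 = -9094*7303/225685770 = -33206741/112842885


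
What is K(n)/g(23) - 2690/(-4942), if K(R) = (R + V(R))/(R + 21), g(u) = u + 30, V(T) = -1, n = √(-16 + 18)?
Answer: 31237282/57492757 + 22*√2/23267 ≈ 0.54466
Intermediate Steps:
n = √2 ≈ 1.4142
g(u) = 30 + u
K(R) = (-1 + R)/(21 + R) (K(R) = (R - 1)/(R + 21) = (-1 + R)/(21 + R))
K(n)/g(23) - 2690/(-4942) = ((-1 + √2)/(21 + √2))/(30 + 23) - 2690/(-4942) = ((-1 + √2)/(21 + √2))/53 - 2690*(-1/4942) = ((-1 + √2)/(21 + √2))*(1/53) + 1345/2471 = (-1 + √2)/(53*(21 + √2)) + 1345/2471 = 1345/2471 + (-1 + √2)/(53*(21 + √2))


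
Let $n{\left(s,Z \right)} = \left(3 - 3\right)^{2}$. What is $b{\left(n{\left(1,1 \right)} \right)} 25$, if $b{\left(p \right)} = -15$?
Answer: $-375$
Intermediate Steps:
$n{\left(s,Z \right)} = 0$ ($n{\left(s,Z \right)} = 0^{2} = 0$)
$b{\left(n{\left(1,1 \right)} \right)} 25 = \left(-15\right) 25 = -375$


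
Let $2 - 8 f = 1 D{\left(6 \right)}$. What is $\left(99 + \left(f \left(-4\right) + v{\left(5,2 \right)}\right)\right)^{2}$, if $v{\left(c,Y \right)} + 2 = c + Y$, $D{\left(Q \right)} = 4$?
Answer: $11025$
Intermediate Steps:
$v{\left(c,Y \right)} = -2 + Y + c$ ($v{\left(c,Y \right)} = -2 + \left(c + Y\right) = -2 + \left(Y + c\right) = -2 + Y + c$)
$f = - \frac{1}{4}$ ($f = \frac{1}{4} - \frac{1 \cdot 4}{8} = \frac{1}{4} - \frac{1}{2} = - \frac{1}{4} \approx -0.25$)
$\left(99 + \left(f \left(-4\right) + v{\left(5,2 \right)}\right)\right)^{2} = \left(99 + \left(\left(- \frac{1}{4}\right) \left(-4\right) + \left(-2 + 2 + 5\right)\right)\right)^{2} = \left(99 + \left(1 + 5\right)\right)^{2} = \left(99 + 6\right)^{2} = 105^{2} = 11025$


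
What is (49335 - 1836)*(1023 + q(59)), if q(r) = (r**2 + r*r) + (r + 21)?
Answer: 383079435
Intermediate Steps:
q(r) = 21 + r + 2*r**2 (q(r) = (r**2 + r**2) + (21 + r) = 2*r**2 + (21 + r) = 21 + r + 2*r**2)
(49335 - 1836)*(1023 + q(59)) = (49335 - 1836)*(1023 + (21 + 59 + 2*59**2)) = 47499*(1023 + (21 + 59 + 2*3481)) = 47499*(1023 + (21 + 59 + 6962)) = 47499*(1023 + 7042) = 47499*8065 = 383079435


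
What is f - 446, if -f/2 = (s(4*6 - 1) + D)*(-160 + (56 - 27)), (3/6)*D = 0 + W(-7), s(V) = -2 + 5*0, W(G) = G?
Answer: -4638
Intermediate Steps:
s(V) = -2 (s(V) = -2 + 0 = -2)
D = -14 (D = 2*(0 - 7) = 2*(-7) = -14)
f = -4192 (f = -2*(-2 - 14)*(-160 + (56 - 27)) = -(-32)*(-160 + 29) = -(-32)*(-131) = -2*2096 = -4192)
f - 446 = -4192 - 446 = -4638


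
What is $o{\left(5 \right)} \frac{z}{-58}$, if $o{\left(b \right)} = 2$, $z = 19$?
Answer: $- \frac{19}{29} \approx -0.65517$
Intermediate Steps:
$o{\left(5 \right)} \frac{z}{-58} = 2 \frac{19}{-58} = 2 \cdot 19 \left(- \frac{1}{58}\right) = 2 \left(- \frac{19}{58}\right) = - \frac{19}{29}$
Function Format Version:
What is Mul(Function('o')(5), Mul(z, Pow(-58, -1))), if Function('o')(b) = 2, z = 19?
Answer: Rational(-19, 29) ≈ -0.65517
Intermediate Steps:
Mul(Function('o')(5), Mul(z, Pow(-58, -1))) = Mul(2, Mul(19, Pow(-58, -1))) = Mul(2, Mul(19, Rational(-1, 58))) = Mul(2, Rational(-19, 58)) = Rational(-19, 29)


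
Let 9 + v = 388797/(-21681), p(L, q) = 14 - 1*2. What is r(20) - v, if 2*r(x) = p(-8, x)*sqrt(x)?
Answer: 194642/7227 + 12*sqrt(5) ≈ 53.765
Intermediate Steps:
p(L, q) = 12 (p(L, q) = 14 - 2 = 12)
r(x) = 6*sqrt(x) (r(x) = (12*sqrt(x))/2 = 6*sqrt(x))
v = -194642/7227 (v = -9 + 388797/(-21681) = -9 + 388797*(-1/21681) = -9 - 129599/7227 = -194642/7227 ≈ -26.933)
r(20) - v = 6*sqrt(20) - 1*(-194642/7227) = 6*(2*sqrt(5)) + 194642/7227 = 12*sqrt(5) + 194642/7227 = 194642/7227 + 12*sqrt(5)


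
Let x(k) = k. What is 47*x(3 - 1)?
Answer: 94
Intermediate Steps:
47*x(3 - 1) = 47*(3 - 1) = 47*2 = 94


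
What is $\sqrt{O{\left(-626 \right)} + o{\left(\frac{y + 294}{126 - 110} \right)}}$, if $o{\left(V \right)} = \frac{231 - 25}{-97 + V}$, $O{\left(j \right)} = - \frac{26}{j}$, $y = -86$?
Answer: $\frac{i \sqrt{416636178}}{13146} \approx 1.5527 i$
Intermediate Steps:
$o{\left(V \right)} = \frac{206}{-97 + V}$ ($o{\left(V \right)} = \frac{231 - 25}{-97 + V} = \frac{206}{-97 + V}$)
$\sqrt{O{\left(-626 \right)} + o{\left(\frac{y + 294}{126 - 110} \right)}} = \sqrt{- \frac{26}{-626} + \frac{206}{-97 + \frac{-86 + 294}{126 - 110}}} = \sqrt{\left(-26\right) \left(- \frac{1}{626}\right) + \frac{206}{-97 + \frac{208}{16}}} = \sqrt{\frac{13}{313} + \frac{206}{-97 + 208 \cdot \frac{1}{16}}} = \sqrt{\frac{13}{313} + \frac{206}{-97 + 13}} = \sqrt{\frac{13}{313} + \frac{206}{-84}} = \sqrt{\frac{13}{313} + 206 \left(- \frac{1}{84}\right)} = \sqrt{\frac{13}{313} - \frac{103}{42}} = \sqrt{- \frac{31693}{13146}} = \frac{i \sqrt{416636178}}{13146}$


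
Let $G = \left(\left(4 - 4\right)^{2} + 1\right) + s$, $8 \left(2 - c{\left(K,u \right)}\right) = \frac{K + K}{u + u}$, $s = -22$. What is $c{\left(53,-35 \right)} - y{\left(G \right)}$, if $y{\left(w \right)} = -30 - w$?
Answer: $\frac{3133}{280} \approx 11.189$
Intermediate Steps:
$c{\left(K,u \right)} = 2 - \frac{K}{8 u}$ ($c{\left(K,u \right)} = 2 - \frac{\left(K + K\right) \frac{1}{u + u}}{8} = 2 - \frac{2 K \frac{1}{2 u}}{8} = 2 - \frac{K \frac{1}{u}}{8} = 2 - \frac{K}{8 u}$)
$G = -21$ ($G = \left(\left(4 - 4\right)^{2} + 1\right) - 22 = \left(0^{2} + 1\right) - 22 = \left(0 + 1\right) - 22 = 1 - 22 = -21$)
$c{\left(53,-35 \right)} - y{\left(G \right)} = \left(2 - \frac{53}{8 \left(-35\right)}\right) - \left(-30 - -21\right) = \left(2 - \frac{53}{8} \left(- \frac{1}{35}\right)\right) - \left(-30 + 21\right) = \left(2 + \frac{53}{280}\right) - -9 = \frac{613}{280} + 9 = \frac{3133}{280}$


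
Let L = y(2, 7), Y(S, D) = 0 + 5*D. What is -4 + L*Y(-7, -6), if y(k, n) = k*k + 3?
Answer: -214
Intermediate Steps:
y(k, n) = 3 + k² (y(k, n) = k² + 3 = 3 + k²)
Y(S, D) = 5*D
L = 7 (L = 3 + 2² = 3 + 4 = 7)
-4 + L*Y(-7, -6) = -4 + 7*(5*(-6)) = -4 + 7*(-30) = -4 - 210 = -214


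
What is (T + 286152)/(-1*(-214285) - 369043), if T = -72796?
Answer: -106678/77379 ≈ -1.3786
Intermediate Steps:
(T + 286152)/(-1*(-214285) - 369043) = (-72796 + 286152)/(-1*(-214285) - 369043) = 213356/(214285 - 369043) = 213356/(-154758) = 213356*(-1/154758) = -106678/77379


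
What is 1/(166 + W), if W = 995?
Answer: 1/1161 ≈ 0.00086133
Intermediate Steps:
1/(166 + W) = 1/(166 + 995) = 1/1161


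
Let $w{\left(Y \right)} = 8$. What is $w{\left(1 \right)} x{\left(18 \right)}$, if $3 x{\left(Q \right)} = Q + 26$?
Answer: $\frac{352}{3} \approx 117.33$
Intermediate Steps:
$x{\left(Q \right)} = \frac{26}{3} + \frac{Q}{3}$ ($x{\left(Q \right)} = \frac{Q + 26}{3} = \frac{26 + Q}{3} = \frac{26}{3} + \frac{Q}{3}$)
$w{\left(1 \right)} x{\left(18 \right)} = 8 \left(\frac{26}{3} + \frac{1}{3} \cdot 18\right) = 8 \left(\frac{26}{3} + 6\right) = 8 \cdot \frac{44}{3} = \frac{352}{3}$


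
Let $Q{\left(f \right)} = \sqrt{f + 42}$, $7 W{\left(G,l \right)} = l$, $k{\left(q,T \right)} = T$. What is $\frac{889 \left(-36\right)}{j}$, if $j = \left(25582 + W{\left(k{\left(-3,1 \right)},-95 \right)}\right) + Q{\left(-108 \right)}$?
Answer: $- \frac{40096307412}{32033485675} + \frac{1568196 i \sqrt{66}}{32033485675} \approx -1.2517 + 0.00039771 i$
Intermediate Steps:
$W{\left(G,l \right)} = \frac{l}{7}$
$Q{\left(f \right)} = \sqrt{42 + f}$
$j = \frac{178979}{7} + i \sqrt{66}$ ($j = \left(25582 + \frac{1}{7} \left(-95\right)\right) + \sqrt{42 - 108} = \left(25582 - \frac{95}{7}\right) + \sqrt{-66} = \frac{178979}{7} + i \sqrt{66} \approx 25568.0 + 8.124 i$)
$\frac{889 \left(-36\right)}{j} = \frac{889 \left(-36\right)}{\frac{178979}{7} + i \sqrt{66}} = - \frac{32004}{\frac{178979}{7} + i \sqrt{66}}$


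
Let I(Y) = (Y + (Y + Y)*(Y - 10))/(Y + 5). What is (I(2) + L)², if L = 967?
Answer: 45414121/49 ≈ 9.2682e+5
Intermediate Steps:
I(Y) = (Y + 2*Y*(-10 + Y))/(5 + Y) (I(Y) = (Y + (2*Y)*(-10 + Y))/(5 + Y) = (Y + 2*Y*(-10 + Y))/(5 + Y))
(I(2) + L)² = (2*(-19 + 2*2)/(5 + 2) + 967)² = (2*(-19 + 4)/7 + 967)² = (2*(⅐)*(-15) + 967)² = (-30/7 + 967)² = (6739/7)² = 45414121/49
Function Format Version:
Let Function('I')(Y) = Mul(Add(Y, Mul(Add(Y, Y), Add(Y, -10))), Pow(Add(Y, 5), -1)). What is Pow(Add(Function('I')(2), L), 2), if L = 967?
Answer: Rational(45414121, 49) ≈ 9.2682e+5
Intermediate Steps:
Function('I')(Y) = Mul(Pow(Add(5, Y), -1), Add(Y, Mul(2, Y, Add(-10, Y)))) (Function('I')(Y) = Mul(Add(Y, Mul(Mul(2, Y), Add(-10, Y))), Pow(Add(5, Y), -1)) = Mul(Add(Y, Mul(2, Y, Add(-10, Y))), Pow(Add(5, Y), -1)) = Mul(Pow(Add(5, Y), -1), Add(Y, Mul(2, Y, Add(-10, Y)))))
Pow(Add(Function('I')(2), L), 2) = Pow(Add(Mul(2, Pow(Add(5, 2), -1), Add(-19, Mul(2, 2))), 967), 2) = Pow(Add(Mul(2, Pow(7, -1), Add(-19, 4)), 967), 2) = Pow(Add(Mul(2, Rational(1, 7), -15), 967), 2) = Pow(Add(Rational(-30, 7), 967), 2) = Pow(Rational(6739, 7), 2) = Rational(45414121, 49)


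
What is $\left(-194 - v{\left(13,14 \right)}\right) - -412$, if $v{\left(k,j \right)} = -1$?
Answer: $219$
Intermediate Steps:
$\left(-194 - v{\left(13,14 \right)}\right) - -412 = \left(-194 - -1\right) - -412 = \left(-194 + 1\right) + 412 = -193 + 412 = 219$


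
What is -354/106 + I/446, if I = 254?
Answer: -32740/11819 ≈ -2.7701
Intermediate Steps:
-354/106 + I/446 = -354/106 + 254/446 = -354*1/106 + 254*(1/446) = -177/53 + 127/223 = -32740/11819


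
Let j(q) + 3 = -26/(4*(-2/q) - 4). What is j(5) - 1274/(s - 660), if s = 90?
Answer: 15473/3990 ≈ 3.8779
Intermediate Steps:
j(q) = -3 - 26/(-4 - 8/q) (j(q) = -3 - 26/(4*(-2/q) - 4) = -3 - 26/(-8/q - 4) = -3 - 26/(-4 - 8/q))
j(5) - 1274/(s - 660) = (-12 + 7*5)/(2*(2 + 5)) - 1274/(90 - 660) = (½)*(-12 + 35)/7 - 1274/(-570) = (½)*(⅐)*23 - 1/570*(-1274) = 23/14 + 637/285 = 15473/3990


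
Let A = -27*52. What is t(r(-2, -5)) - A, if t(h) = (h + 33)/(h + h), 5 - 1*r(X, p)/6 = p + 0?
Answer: 56191/40 ≈ 1404.8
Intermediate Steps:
r(X, p) = 30 - 6*p (r(X, p) = 30 - 6*(p + 0) = 30 - 6*p)
t(h) = (33 + h)/(2*h) (t(h) = (33 + h)/((2*h)) = (33 + h)*(1/(2*h)) = (33 + h)/(2*h))
A = -1404
t(r(-2, -5)) - A = (33 + (30 - 6*(-5)))/(2*(30 - 6*(-5))) - 1*(-1404) = (33 + (30 + 30))/(2*(30 + 30)) + 1404 = (½)*(33 + 60)/60 + 1404 = (½)*(1/60)*93 + 1404 = 31/40 + 1404 = 56191/40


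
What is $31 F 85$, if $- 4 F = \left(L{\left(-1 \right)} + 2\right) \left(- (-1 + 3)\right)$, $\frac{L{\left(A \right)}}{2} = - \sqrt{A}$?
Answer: $2635 - 2635 i \approx 2635.0 - 2635.0 i$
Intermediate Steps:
$L{\left(A \right)} = - 2 \sqrt{A}$ ($L{\left(A \right)} = 2 \left(- \sqrt{A}\right) = - 2 \sqrt{A}$)
$F = 1 - i$ ($F = - \frac{\left(- 2 \sqrt{-1} + 2\right) \left(- (-1 + 3)\right)}{4} = - \frac{\left(- 2 i + 2\right) \left(\left(-1\right) 2\right)}{4} = - \frac{\left(2 - 2 i\right) \left(-2\right)}{4} = - \frac{-4 + 4 i}{4} = 1 - i \approx 1.0 - 1.0 i$)
$31 F 85 = 31 \left(1 - i\right) 85 = \left(31 - 31 i\right) 85 = 2635 - 2635 i$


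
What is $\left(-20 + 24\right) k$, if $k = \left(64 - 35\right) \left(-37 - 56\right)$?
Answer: $-10788$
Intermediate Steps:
$k = -2697$ ($k = 29 \left(-93\right) = -2697$)
$\left(-20 + 24\right) k = \left(-20 + 24\right) \left(-2697\right) = 4 \left(-2697\right) = -10788$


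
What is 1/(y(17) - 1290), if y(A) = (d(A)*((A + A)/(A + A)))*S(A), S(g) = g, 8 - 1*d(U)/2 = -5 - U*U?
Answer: 1/8978 ≈ 0.00011138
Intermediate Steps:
d(U) = 26 + 2*U**2 (d(U) = 16 - 2*(-5 - U*U) = 16 - 2*(-5 - U**2) = 16 + (10 + 2*U**2) = 26 + 2*U**2)
y(A) = A*(26 + 2*A**2) (y(A) = ((26 + 2*A**2)*((A + A)/(A + A)))*A = ((26 + 2*A**2)*((2*A)/((2*A))))*A = ((26 + 2*A**2)*((2*A)*(1/(2*A))))*A = ((26 + 2*A**2)*1)*A = (26 + 2*A**2)*A = A*(26 + 2*A**2))
1/(y(17) - 1290) = 1/(2*17*(13 + 17**2) - 1290) = 1/(2*17*(13 + 289) - 1290) = 1/(2*17*302 - 1290) = 1/(10268 - 1290) = 1/8978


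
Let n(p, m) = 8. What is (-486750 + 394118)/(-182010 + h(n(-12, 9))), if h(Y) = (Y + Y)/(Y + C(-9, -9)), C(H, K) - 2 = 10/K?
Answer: 463160/910041 ≈ 0.50894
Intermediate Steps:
C(H, K) = 2 + 10/K
h(Y) = 2*Y/(8/9 + Y) (h(Y) = (Y + Y)/(Y + (2 + 10/(-9))) = (2*Y)/(Y + (2 + 10*(-1/9))) = (2*Y)/(Y + (2 - 10/9)) = (2*Y)/(Y + 8/9) = (2*Y)/(8/9 + Y) = 2*Y/(8/9 + Y))
(-486750 + 394118)/(-182010 + h(n(-12, 9))) = (-486750 + 394118)/(-182010 + 18*8/(8 + 9*8)) = -92632/(-182010 + 18*8/(8 + 72)) = -92632/(-182010 + 18*8/80) = -92632/(-182010 + 18*8*(1/80)) = -92632/(-182010 + 9/5) = -92632/(-910041/5) = -92632*(-5/910041) = 463160/910041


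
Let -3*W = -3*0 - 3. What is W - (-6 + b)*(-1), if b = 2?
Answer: -3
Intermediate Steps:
W = 1 (W = -(-3*0 - 3)/3 = -(0 - 3)/3 = -⅓*(-3) = 1)
W - (-6 + b)*(-1) = 1 - (-6 + 2)*(-1) = 1 - (-4)*(-1) = 1 - 1*4 = 1 - 4 = -3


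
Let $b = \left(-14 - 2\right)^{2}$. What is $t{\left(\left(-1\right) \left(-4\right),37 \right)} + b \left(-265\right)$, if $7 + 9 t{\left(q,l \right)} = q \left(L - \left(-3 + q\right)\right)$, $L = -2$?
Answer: $- \frac{610579}{9} \approx -67842.0$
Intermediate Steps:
$t{\left(q,l \right)} = - \frac{7}{9} + \frac{q \left(1 - q\right)}{9}$ ($t{\left(q,l \right)} = - \frac{7}{9} + \frac{q \left(-2 - \left(-3 + q\right)\right)}{9} = - \frac{7}{9} + \frac{q \left(1 - q\right)}{9}$)
$b = 256$ ($b = \left(-14 - 2\right)^{2} = \left(-16\right)^{2} = 256$)
$t{\left(\left(-1\right) \left(-4\right),37 \right)} + b \left(-265\right) = \left(- \frac{7}{9} - \frac{\left(\left(-1\right) \left(-4\right)\right)^{2}}{9} + \frac{\left(-1\right) \left(-4\right)}{9}\right) + 256 \left(-265\right) = \left(- \frac{7}{9} - \frac{4^{2}}{9} + \frac{1}{9} \cdot 4\right) - 67840 = \left(- \frac{7}{9} - \frac{16}{9} + \frac{4}{9}\right) - 67840 = - \frac{19}{9} - 67840 = - \frac{610579}{9}$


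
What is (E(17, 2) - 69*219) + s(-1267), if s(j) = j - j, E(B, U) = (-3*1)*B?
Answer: -15162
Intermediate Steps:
E(B, U) = -3*B
s(j) = 0
(E(17, 2) - 69*219) + s(-1267) = (-3*17 - 69*219) + 0 = (-51 - 15111) + 0 = -15162 + 0 = -15162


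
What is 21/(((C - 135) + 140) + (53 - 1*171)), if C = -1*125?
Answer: -3/34 ≈ -0.088235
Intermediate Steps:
C = -125
21/(((C - 135) + 140) + (53 - 1*171)) = 21/(((-125 - 135) + 140) + (53 - 1*171)) = 21/((-260 + 140) + (53 - 171)) = 21/(-120 - 118) = 21/(-238) = -1/238*21 = -3/34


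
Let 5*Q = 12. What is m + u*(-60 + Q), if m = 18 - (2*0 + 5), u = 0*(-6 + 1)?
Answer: 13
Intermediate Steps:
Q = 12/5 (Q = (⅕)*12 = 12/5 ≈ 2.4000)
u = 0 (u = 0*(-5) = 0)
m = 13 (m = 18 - (0 + 5) = 18 - 1*5 = 18 - 5 = 13)
m + u*(-60 + Q) = 13 + 0*(-60 + 12/5) = 13 + 0*(-288/5) = 13 + 0 = 13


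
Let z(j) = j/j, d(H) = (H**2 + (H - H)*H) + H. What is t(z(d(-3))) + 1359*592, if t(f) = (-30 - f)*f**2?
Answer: 804497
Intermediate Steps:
d(H) = H + H**2 (d(H) = (H**2 + 0*H) + H = (H**2 + 0) + H = H**2 + H = H + H**2)
z(j) = 1
t(f) = f**2*(-30 - f)
t(z(d(-3))) + 1359*592 = 1**2*(-30 - 1*1) + 1359*592 = 1*(-30 - 1) + 804528 = 1*(-31) + 804528 = -31 + 804528 = 804497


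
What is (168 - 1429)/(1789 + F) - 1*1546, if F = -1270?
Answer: -803635/519 ≈ -1548.4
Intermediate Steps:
(168 - 1429)/(1789 + F) - 1*1546 = (168 - 1429)/(1789 - 1270) - 1*1546 = -1261/519 - 1546 = -803635/519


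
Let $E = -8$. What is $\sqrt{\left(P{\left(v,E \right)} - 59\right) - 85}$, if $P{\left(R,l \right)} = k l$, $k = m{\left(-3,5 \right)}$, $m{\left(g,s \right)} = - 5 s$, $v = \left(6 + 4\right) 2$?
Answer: $2 \sqrt{14} \approx 7.4833$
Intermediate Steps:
$v = 20$ ($v = 10 \cdot 2 = 20$)
$k = -25$ ($k = \left(-5\right) 5 = -25$)
$P{\left(R,l \right)} = - 25 l$
$\sqrt{\left(P{\left(v,E \right)} - 59\right) - 85} = \sqrt{\left(\left(-25\right) \left(-8\right) - 59\right) - 85} = \sqrt{\left(200 - 59\right) - 85} = \sqrt{141 - 85} = \sqrt{56} = 2 \sqrt{14}$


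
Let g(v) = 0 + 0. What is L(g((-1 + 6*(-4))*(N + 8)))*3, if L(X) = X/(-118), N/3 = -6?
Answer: 0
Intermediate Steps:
N = -18 (N = 3*(-6) = -18)
g(v) = 0
L(X) = -X/118 (L(X) = X*(-1/118) = -X/118)
L(g((-1 + 6*(-4))*(N + 8)))*3 = -1/118*0*3 = 0*3 = 0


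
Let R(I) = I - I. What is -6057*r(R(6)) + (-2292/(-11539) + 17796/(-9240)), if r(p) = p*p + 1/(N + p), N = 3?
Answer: -1632202097/807730 ≈ -2020.7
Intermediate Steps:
R(I) = 0
r(p) = p**2 + 1/(3 + p) (r(p) = p*p + 1/(3 + p) = p**2 + 1/(3 + p))
-6057*r(R(6)) + (-2292/(-11539) + 17796/(-9240)) = -6057*(1 + 0**3 + 3*0**2)/(3 + 0) + (-2292/(-11539) + 17796/(-9240)) = -6057*(1 + 0 + 3*0)/3 + (-2292*(-1/11539) + 17796*(-1/9240)) = -2019*(1 + 0 + 0) + (2292/11539 - 1483/770) = -2019 - 1395227/807730 = -1632202097/807730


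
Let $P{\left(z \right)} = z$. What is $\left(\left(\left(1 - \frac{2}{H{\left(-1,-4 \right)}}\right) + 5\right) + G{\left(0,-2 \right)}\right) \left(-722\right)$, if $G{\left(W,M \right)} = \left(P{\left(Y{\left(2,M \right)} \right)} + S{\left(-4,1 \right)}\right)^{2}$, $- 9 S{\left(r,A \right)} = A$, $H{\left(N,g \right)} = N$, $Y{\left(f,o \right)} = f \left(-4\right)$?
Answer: $- \frac{4315394}{81} \approx -53277.0$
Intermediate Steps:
$Y{\left(f,o \right)} = - 4 f$
$S{\left(r,A \right)} = - \frac{A}{9}$
$G{\left(W,M \right)} = \frac{5329}{81}$ ($G{\left(W,M \right)} = \left(\left(-4\right) 2 - \frac{1}{9}\right)^{2} = \left(-8 - \frac{1}{9}\right)^{2} = \left(- \frac{73}{9}\right)^{2} = \frac{5329}{81}$)
$\left(\left(\left(1 - \frac{2}{H{\left(-1,-4 \right)}}\right) + 5\right) + G{\left(0,-2 \right)}\right) \left(-722\right) = \left(\left(\left(1 - \frac{2}{-1}\right) + 5\right) + \frac{5329}{81}\right) \left(-722\right) = \left(\left(\left(1 - -2\right) + 5\right) + \frac{5329}{81}\right) \left(-722\right) = \left(\left(\left(1 + 2\right) + 5\right) + \frac{5329}{81}\right) \left(-722\right) = \left(\left(3 + 5\right) + \frac{5329}{81}\right) \left(-722\right) = \left(8 + \frac{5329}{81}\right) \left(-722\right) = \frac{5977}{81} \left(-722\right) = - \frac{4315394}{81}$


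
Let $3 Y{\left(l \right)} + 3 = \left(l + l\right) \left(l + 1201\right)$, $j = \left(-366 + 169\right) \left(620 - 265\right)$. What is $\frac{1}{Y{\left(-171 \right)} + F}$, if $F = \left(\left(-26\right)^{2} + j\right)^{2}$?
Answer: $\frac{1}{4796691660} \approx 2.0848 \cdot 10^{-10}$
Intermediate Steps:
$j = -69935$ ($j = \left(-197\right) 355 = -69935$)
$Y{\left(l \right)} = -1 + \frac{2 l \left(1201 + l\right)}{3}$ ($Y{\left(l \right)} = -1 + \frac{\left(l + l\right) \left(l + 1201\right)}{3} = -1 + \frac{2 l \left(1201 + l\right)}{3}$)
$F = 4796809081$ ($F = \left(\left(-26\right)^{2} - 69935\right)^{2} = \left(676 - 69935\right)^{2} = \left(-69259\right)^{2} = 4796809081$)
$\frac{1}{Y{\left(-171 \right)} + F} = \frac{1}{\left(-1 + \frac{2 \left(-171\right)^{2}}{3} + \frac{2402}{3} \left(-171\right)\right) + 4796809081} = \frac{1}{\left(-1 + \frac{2}{3} \cdot 29241 - 136914\right) + 4796809081} = \frac{1}{\left(-1 + 19494 - 136914\right) + 4796809081} = \frac{1}{-117421 + 4796809081} = \frac{1}{4796691660}$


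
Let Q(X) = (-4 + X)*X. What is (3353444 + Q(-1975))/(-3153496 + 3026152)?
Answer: -7261969/127344 ≈ -57.026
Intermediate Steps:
Q(X) = X*(-4 + X)
(3353444 + Q(-1975))/(-3153496 + 3026152) = (3353444 - 1975*(-4 - 1975))/(-3153496 + 3026152) = (3353444 - 1975*(-1979))/(-127344) = (3353444 + 3908525)*(-1/127344) = 7261969*(-1/127344) = -7261969/127344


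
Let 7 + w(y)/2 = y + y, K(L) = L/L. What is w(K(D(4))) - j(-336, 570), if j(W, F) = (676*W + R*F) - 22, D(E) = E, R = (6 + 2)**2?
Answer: 190668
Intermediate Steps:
R = 64 (R = 8**2 = 64)
K(L) = 1
j(W, F) = -22 + 64*F + 676*W (j(W, F) = (676*W + 64*F) - 22 = (64*F + 676*W) - 22 = -22 + 64*F + 676*W)
w(y) = -14 + 4*y (w(y) = -14 + 2*(y + y) = -14 + 2*(2*y) = -14 + 4*y)
w(K(D(4))) - j(-336, 570) = (-14 + 4*1) - (-22 + 64*570 + 676*(-336)) = (-14 + 4) - (-22 + 36480 - 227136) = -10 - 1*(-190678) = -10 + 190678 = 190668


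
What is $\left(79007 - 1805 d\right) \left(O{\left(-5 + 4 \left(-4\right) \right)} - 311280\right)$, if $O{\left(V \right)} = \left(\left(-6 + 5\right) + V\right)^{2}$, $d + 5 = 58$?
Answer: $5177239768$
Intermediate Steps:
$d = 53$ ($d = -5 + 58 = 53$)
$O{\left(V \right)} = \left(-1 + V\right)^{2}$
$\left(79007 - 1805 d\right) \left(O{\left(-5 + 4 \left(-4\right) \right)} - 311280\right) = \left(79007 - 95665\right) \left(\left(-1 + \left(-5 + 4 \left(-4\right)\right)\right)^{2} - 311280\right) = \left(79007 - 95665\right) \left(\left(-1 - 21\right)^{2} - 311280\right) = - 16658 \left(\left(-1 - 21\right)^{2} - 311280\right) = - 16658 \left(\left(-22\right)^{2} - 311280\right) = - 16658 \left(484 - 311280\right) = \left(-16658\right) \left(-310796\right) = 5177239768$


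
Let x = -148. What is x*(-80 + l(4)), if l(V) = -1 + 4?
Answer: 11396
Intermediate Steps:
l(V) = 3
x*(-80 + l(4)) = -148*(-80 + 3) = -148*(-77) = 11396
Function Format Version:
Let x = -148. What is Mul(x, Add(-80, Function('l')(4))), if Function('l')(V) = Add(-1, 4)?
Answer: 11396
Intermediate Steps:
Function('l')(V) = 3
Mul(x, Add(-80, Function('l')(4))) = Mul(-148, Add(-80, 3)) = Mul(-148, -77) = 11396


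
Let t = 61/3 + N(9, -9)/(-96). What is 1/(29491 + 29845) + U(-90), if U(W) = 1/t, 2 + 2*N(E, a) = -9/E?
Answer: 11396419/231825752 ≈ 0.049159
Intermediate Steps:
N(E, a) = -1 - 9/(2*E) (N(E, a) = -1 + (-9/E)/2 = -1 - 9/(2*E))
t = 3907/192 (t = 61/3 + ((-9/2 - 1*9)/9)/(-96) = 61*(⅓) + ((-9/2 - 9)/9)*(-1/96) = 61/3 + ((⅑)*(-27/2))*(-1/96) = 61/3 - 3/2*(-1/96) = 61/3 + 1/64 = 3907/192 ≈ 20.349)
U(W) = 192/3907 (U(W) = 1/(3907/192) = 192/3907)
1/(29491 + 29845) + U(-90) = 1/(29491 + 29845) + 192/3907 = 1/59336 + 192/3907 = 11396419/231825752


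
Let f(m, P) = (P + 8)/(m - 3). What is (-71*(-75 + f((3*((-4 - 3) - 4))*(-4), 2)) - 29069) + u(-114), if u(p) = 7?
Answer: -3062783/129 ≈ -23743.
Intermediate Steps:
f(m, P) = (8 + P)/(-3 + m)
(-71*(-75 + f((3*((-4 - 3) - 4))*(-4), 2)) - 29069) + u(-114) = (-71*(-75 + (8 + 2)/(-3 + (3*((-4 - 3) - 4))*(-4))) - 29069) + 7 = (-71*(-75 + 10/(-3 + (3*(-7 - 4))*(-4))) - 29069) + 7 = (-71*(-75 + 10/(-3 + (3*(-11))*(-4))) - 29069) + 7 = (-71*(-75 + 10/(-3 - 33*(-4))) - 29069) + 7 = (-71*(-75 + 10/(-3 + 132)) - 29069) + 7 = (-71*(-75 + 10/129) - 29069) + 7 = (-71*(-9665/129) - 29069) + 7 = (686215/129 - 29069) + 7 = -3063686/129 + 7 = -3062783/129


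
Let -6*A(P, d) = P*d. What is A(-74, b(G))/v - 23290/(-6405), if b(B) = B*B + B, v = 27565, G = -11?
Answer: 703436/190869 ≈ 3.6854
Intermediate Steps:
b(B) = B + B² (b(B) = B² + B = B + B²)
A(P, d) = -P*d/6
A(-74, b(G))/v - 23290/(-6405) = -⅙*(-74)*(-11*(1 - 11))/27565 - 23290/(-6405) = -⅙*(-74)*(-11*(-10))*(1/27565) - 23290*(-1/6405) = -⅙*(-74)*110*(1/27565) + 4658/1281 = (4070/3)*(1/27565) + 4658/1281 = 22/447 + 4658/1281 = 703436/190869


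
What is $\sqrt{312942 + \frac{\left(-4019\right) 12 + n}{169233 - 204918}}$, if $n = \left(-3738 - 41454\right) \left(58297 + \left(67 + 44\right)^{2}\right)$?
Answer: $\frac{\sqrt{6325828032290}}{3965} \approx 634.33$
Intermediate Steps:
$n = -3191368656$ ($n = - 45192 \left(58297 + 111^{2}\right) = - 45192 \left(58297 + 12321\right) = \left(-45192\right) 70618 = -3191368656$)
$\sqrt{312942 + \frac{\left(-4019\right) 12 + n}{169233 - 204918}} = \sqrt{312942 + \frac{\left(-4019\right) 12 - 3191368656}{169233 - 204918}} = \sqrt{312942 + \frac{-48228 - 3191368656}{-35685}} = \sqrt{312942 - - \frac{354601876}{3965}} = \sqrt{312942 + \frac{354601876}{3965}} = \sqrt{\frac{1595416906}{3965}} = \frac{\sqrt{6325828032290}}{3965}$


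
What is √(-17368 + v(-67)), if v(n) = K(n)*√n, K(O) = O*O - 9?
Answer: 2*√(-4342 + 1120*I*√67) ≈ 107.72 + 170.21*I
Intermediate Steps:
K(O) = -9 + O² (K(O) = O² - 9 = -9 + O²)
v(n) = √n*(-9 + n²) (v(n) = (-9 + n²)*√n = √n*(-9 + n²))
√(-17368 + v(-67)) = √(-17368 + √(-67)*(-9 + (-67)²)) = √(-17368 + (I*√67)*(-9 + 4489)) = √(-17368 + (I*√67)*4480) = √(-17368 + 4480*I*√67)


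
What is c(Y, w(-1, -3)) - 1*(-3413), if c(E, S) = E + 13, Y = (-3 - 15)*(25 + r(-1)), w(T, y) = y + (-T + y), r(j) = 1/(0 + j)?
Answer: 2994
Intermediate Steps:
r(j) = 1/j
w(T, y) = -T + 2*y (w(T, y) = y + (y - T) = -T + 2*y)
Y = -432 (Y = (-3 - 15)*(25 + 1/(-1)) = -18*(25 - 1) = -18*24 = -432)
c(E, S) = 13 + E
c(Y, w(-1, -3)) - 1*(-3413) = (13 - 432) - 1*(-3413) = -419 + 3413 = 2994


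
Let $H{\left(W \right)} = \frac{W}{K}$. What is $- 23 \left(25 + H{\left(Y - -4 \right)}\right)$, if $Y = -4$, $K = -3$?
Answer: $-575$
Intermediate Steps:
$H{\left(W \right)} = - \frac{W}{3}$ ($H{\left(W \right)} = \frac{W}{-3} = W \left(- \frac{1}{3}\right) = - \frac{W}{3}$)
$- 23 \left(25 + H{\left(Y - -4 \right)}\right) = - 23 \left(25 - \frac{-4 - -4}{3}\right) = - 23 \left(25 - \frac{-4 + 4}{3}\right) = - 23 \left(25 - 0\right) = - 23 \left(25 + 0\right) = \left(-23\right) 25 = -575$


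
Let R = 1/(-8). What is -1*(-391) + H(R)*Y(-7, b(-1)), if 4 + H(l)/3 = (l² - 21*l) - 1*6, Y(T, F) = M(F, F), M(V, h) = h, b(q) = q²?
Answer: 23611/64 ≈ 368.92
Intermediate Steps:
Y(T, F) = F
R = -⅛ ≈ -0.12500
H(l) = -30 - 63*l + 3*l² (H(l) = -12 + 3*((l² - 21*l) - 1*6) = -12 + 3*((l² - 21*l) - 6) = -12 + 3*(-6 + l² - 21*l) = -12 + (-18 - 63*l + 3*l²) = -30 - 63*l + 3*l²)
-1*(-391) + H(R)*Y(-7, b(-1)) = -1*(-391) + (-30 - 63*(-⅛) + 3*(-⅛)²)*(-1)² = 391 + (-30 + 63/8 + 3*(1/64))*1 = 391 + (-30 + 63/8 + 3/64)*1 = 391 - 1413/64*1 = 391 - 1413/64 = 23611/64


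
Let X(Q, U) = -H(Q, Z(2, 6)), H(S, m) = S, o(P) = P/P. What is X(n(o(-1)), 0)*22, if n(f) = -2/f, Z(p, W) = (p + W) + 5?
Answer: 44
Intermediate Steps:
o(P) = 1
Z(p, W) = 5 + W + p (Z(p, W) = (W + p) + 5 = 5 + W + p)
X(Q, U) = -Q
X(n(o(-1)), 0)*22 = -(-2)/1*22 = -(-2)*22 = -1*(-2)*22 = 2*22 = 44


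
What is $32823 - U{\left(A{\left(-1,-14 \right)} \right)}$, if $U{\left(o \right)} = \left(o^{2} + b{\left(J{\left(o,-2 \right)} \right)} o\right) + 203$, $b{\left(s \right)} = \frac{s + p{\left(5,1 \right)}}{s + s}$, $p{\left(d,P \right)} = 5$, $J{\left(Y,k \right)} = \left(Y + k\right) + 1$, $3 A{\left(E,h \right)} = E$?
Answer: $\frac{2348599}{72} \approx 32619.0$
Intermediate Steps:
$A{\left(E,h \right)} = \frac{E}{3}$
$J{\left(Y,k \right)} = 1 + Y + k$
$b{\left(s \right)} = \frac{5 + s}{2 s}$ ($b{\left(s \right)} = \frac{s + 5}{s + s} = \frac{5 + s}{2 s}$)
$U{\left(o \right)} = 203 + o^{2} + \frac{o \left(4 + o\right)}{2 \left(-1 + o\right)}$ ($U{\left(o \right)} = \left(o^{2} + \frac{5 + \left(1 + o - 2\right)}{2 \left(1 + o - 2\right)} o\right) + 203 = \left(o^{2} + \frac{5 + \left(-1 + o\right)}{2 \left(-1 + o\right)} o\right) + 203 = \left(o^{2} + \frac{4 + o}{2 \left(-1 + o\right)} o\right) + 203 = \left(o^{2} + \frac{o \left(4 + o\right)}{2 \left(-1 + o\right)}\right) + 203 = 203 + o^{2} + \frac{o \left(4 + o\right)}{2 \left(-1 + o\right)}$)
$32823 - U{\left(A{\left(-1,-14 \right)} \right)} = 32823 - \frac{-203 + \left(\frac{1}{3} \left(-1\right)\right)^{3} + 205 \cdot \frac{1}{3} \left(-1\right) - \frac{\left(\frac{1}{3} \left(-1\right)\right)^{2}}{2}}{-1 + \frac{1}{3} \left(-1\right)} = 32823 - \frac{-203 + \left(- \frac{1}{3}\right)^{3} + 205 \left(- \frac{1}{3}\right) - \frac{\left(- \frac{1}{3}\right)^{2}}{2}}{-1 - \frac{1}{3}} = 32823 - \frac{-203 - \frac{1}{27} - \frac{205}{3} - \frac{1}{18}}{- \frac{4}{3}} = 32823 - - \frac{3 \left(-203 - \frac{1}{27} - \frac{205}{3} - \frac{1}{18}\right)}{4} = 32823 - \left(- \frac{3}{4}\right) \left(- \frac{14657}{54}\right) = 32823 - \frac{14657}{72} = \frac{2348599}{72}$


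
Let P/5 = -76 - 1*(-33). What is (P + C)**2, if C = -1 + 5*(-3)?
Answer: 53361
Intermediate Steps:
C = -16 (C = -1 - 15 = -16)
P = -215 (P = 5*(-76 - 1*(-33)) = 5*(-76 + 33) = 5*(-43) = -215)
(P + C)**2 = (-215 - 16)**2 = (-231)**2 = 53361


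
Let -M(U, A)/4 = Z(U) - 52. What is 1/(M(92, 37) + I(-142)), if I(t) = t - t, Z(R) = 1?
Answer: 1/204 ≈ 0.0049020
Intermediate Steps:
I(t) = 0
M(U, A) = 204 (M(U, A) = -4*(1 - 52) = -4*(-51) = 204)
1/(M(92, 37) + I(-142)) = 1/(204 + 0) = 1/204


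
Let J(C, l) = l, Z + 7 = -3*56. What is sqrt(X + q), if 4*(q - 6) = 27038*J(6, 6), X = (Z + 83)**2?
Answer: sqrt(49027) ≈ 221.42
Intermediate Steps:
Z = -175 (Z = -7 - 3*56 = -7 - 168 = -175)
X = 8464 (X = (-175 + 83)**2 = (-92)**2 = 8464)
q = 40563 (q = 6 + (27038*6)/4 = 6 + (1/4)*162228 = 6 + 40557 = 40563)
sqrt(X + q) = sqrt(8464 + 40563) = sqrt(49027)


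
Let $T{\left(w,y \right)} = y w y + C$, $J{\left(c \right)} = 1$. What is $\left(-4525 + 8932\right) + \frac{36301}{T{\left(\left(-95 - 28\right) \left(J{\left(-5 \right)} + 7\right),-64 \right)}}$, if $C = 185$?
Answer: $\frac{572948492}{130009} \approx 4407.0$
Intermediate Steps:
$T{\left(w,y \right)} = 185 + w y^{2}$ ($T{\left(w,y \right)} = y w y + 185 = w y y + 185 = w y^{2} + 185 = 185 + w y^{2}$)
$\left(-4525 + 8932\right) + \frac{36301}{T{\left(\left(-95 - 28\right) \left(J{\left(-5 \right)} + 7\right),-64 \right)}} = \left(-4525 + 8932\right) + \frac{36301}{185 + \left(-95 - 28\right) \left(1 + 7\right) \left(-64\right)^{2}} = 4407 + \frac{36301}{185 + \left(-123\right) 8 \cdot 4096} = 4407 + \frac{36301}{185 - 4030464} = 4407 + \frac{36301}{-4030279} = 4407 + 36301 \left(- \frac{1}{4030279}\right) = 4407 - \frac{1171}{130009} = \frac{572948492}{130009}$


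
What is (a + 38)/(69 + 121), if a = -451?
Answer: -413/190 ≈ -2.1737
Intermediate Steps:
(a + 38)/(69 + 121) = (-451 + 38)/(69 + 121) = -413/190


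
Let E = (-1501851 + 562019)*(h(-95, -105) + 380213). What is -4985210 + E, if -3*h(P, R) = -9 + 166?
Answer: -1071876434654/3 ≈ -3.5729e+11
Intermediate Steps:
h(P, R) = -157/3 (h(P, R) = -(-9 + 166)/3 = -1/3*157 = -157/3)
E = -1071861479024/3 (E = (-1501851 + 562019)*(-157/3 + 380213) = -939832*1140482/3 = -1071861479024/3 ≈ -3.5729e+11)
-4985210 + E = -4985210 - 1071861479024/3 = -1071876434654/3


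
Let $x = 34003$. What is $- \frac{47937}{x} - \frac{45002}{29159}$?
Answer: $- \frac{2927997989}{991493477} \approx -2.9531$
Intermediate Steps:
$- \frac{47937}{x} - \frac{45002}{29159} = - \frac{47937}{34003} - \frac{45002}{29159} = - \frac{2927997989}{991493477}$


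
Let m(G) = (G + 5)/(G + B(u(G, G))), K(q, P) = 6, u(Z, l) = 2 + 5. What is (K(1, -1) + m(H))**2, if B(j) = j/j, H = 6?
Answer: 2809/49 ≈ 57.327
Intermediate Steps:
u(Z, l) = 7
B(j) = 1
m(G) = (5 + G)/(1 + G) (m(G) = (G + 5)/(G + 1) = (5 + G)/(1 + G))
(K(1, -1) + m(H))**2 = (6 + (5 + 6)/(1 + 6))**2 = (6 + 11/7)**2 = (53/7)**2 = 2809/49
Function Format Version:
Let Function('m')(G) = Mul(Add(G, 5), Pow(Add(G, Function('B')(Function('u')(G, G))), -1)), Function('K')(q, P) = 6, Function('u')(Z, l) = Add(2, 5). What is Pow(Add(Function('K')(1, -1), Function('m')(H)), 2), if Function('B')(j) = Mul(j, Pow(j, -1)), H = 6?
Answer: Rational(2809, 49) ≈ 57.327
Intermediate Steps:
Function('u')(Z, l) = 7
Function('B')(j) = 1
Function('m')(G) = Mul(Pow(Add(1, G), -1), Add(5, G)) (Function('m')(G) = Mul(Add(G, 5), Pow(Add(G, 1), -1)) = Mul(Add(5, G), Pow(Add(1, G), -1)) = Mul(Pow(Add(1, G), -1), Add(5, G)))
Pow(Add(Function('K')(1, -1), Function('m')(H)), 2) = Pow(Add(6, Mul(Pow(Add(1, 6), -1), Add(5, 6))), 2) = Pow(Add(6, Mul(Pow(7, -1), 11)), 2) = Pow(Add(6, Mul(Rational(1, 7), 11)), 2) = Pow(Add(6, Rational(11, 7)), 2) = Pow(Rational(53, 7), 2) = Rational(2809, 49)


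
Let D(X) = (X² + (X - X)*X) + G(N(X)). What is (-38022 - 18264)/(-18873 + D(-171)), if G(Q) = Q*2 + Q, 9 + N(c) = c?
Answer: -3127/546 ≈ -5.7271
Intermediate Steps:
N(c) = -9 + c
G(Q) = 3*Q (G(Q) = 2*Q + Q = 3*Q)
D(X) = -27 + X² + 3*X (D(X) = (X² + (X - X)*X) + 3*(-9 + X) = (X² + 0*X) + (-27 + 3*X) = (X² + 0) + (-27 + 3*X) = X² + (-27 + 3*X) = -27 + X² + 3*X)
(-38022 - 18264)/(-18873 + D(-171)) = (-38022 - 18264)/(-18873 + (-27 + (-171)² + 3*(-171))) = -56286/(-18873 + (-27 + 29241 - 513)) = -56286/(-18873 + 28701) = -56286/9828 = -56286*1/9828 = -3127/546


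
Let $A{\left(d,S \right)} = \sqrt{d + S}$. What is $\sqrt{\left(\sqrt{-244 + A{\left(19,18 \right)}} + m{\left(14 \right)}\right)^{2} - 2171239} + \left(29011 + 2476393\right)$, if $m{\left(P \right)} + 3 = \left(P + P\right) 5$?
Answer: $2505404 + \sqrt{-2171239 + \left(137 + \sqrt{-244 + \sqrt{37}}\right)^{2}} \approx 2.5054 \cdot 10^{6} + 1467.2 i$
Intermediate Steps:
$A{\left(d,S \right)} = \sqrt{S + d}$
$m{\left(P \right)} = -3 + 10 P$ ($m{\left(P \right)} = -3 + \left(P + P\right) 5 = -3 + 2 P 5 = -3 + 10 P$)
$\sqrt{\left(\sqrt{-244 + A{\left(19,18 \right)}} + m{\left(14 \right)}\right)^{2} - 2171239} + \left(29011 + 2476393\right) = \sqrt{\left(\sqrt{-244 + \sqrt{18 + 19}} + \left(-3 + 10 \cdot 14\right)\right)^{2} - 2171239} + \left(29011 + 2476393\right) = \sqrt{\left(\sqrt{-244 + \sqrt{37}} + \left(-3 + 140\right)\right)^{2} - 2171239} + 2505404 = \sqrt{\left(\sqrt{-244 + \sqrt{37}} + 137\right)^{2} - 2171239} + 2505404 = \sqrt{\left(137 + \sqrt{-244 + \sqrt{37}}\right)^{2} - 2171239} + 2505404 = \sqrt{-2171239 + \left(137 + \sqrt{-244 + \sqrt{37}}\right)^{2}} + 2505404 = 2505404 + \sqrt{-2171239 + \left(137 + \sqrt{-244 + \sqrt{37}}\right)^{2}}$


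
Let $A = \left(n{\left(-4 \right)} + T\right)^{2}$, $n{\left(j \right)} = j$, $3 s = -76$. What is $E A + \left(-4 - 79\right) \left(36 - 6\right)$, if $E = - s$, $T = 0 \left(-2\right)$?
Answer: $- \frac{6254}{3} \approx -2084.7$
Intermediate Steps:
$s = - \frac{76}{3}$ ($s = \frac{1}{3} \left(-76\right) = - \frac{76}{3} \approx -25.333$)
$T = 0$
$A = 16$ ($A = \left(-4 + 0\right)^{2} = \left(-4\right)^{2} = 16$)
$E = \frac{76}{3}$ ($E = \left(-1\right) \left(- \frac{76}{3}\right) = \frac{76}{3} \approx 25.333$)
$E A + \left(-4 - 79\right) \left(36 - 6\right) = \frac{76}{3} \cdot 16 + \left(-4 - 79\right) \left(36 - 6\right) = \frac{1216}{3} - 2490 = - \frac{6254}{3}$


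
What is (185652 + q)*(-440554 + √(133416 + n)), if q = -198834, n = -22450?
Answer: 5807382828 - 13182*√110966 ≈ 5.8030e+9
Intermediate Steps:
(185652 + q)*(-440554 + √(133416 + n)) = (185652 - 198834)*(-440554 + √(133416 - 22450)) = -13182*(-440554 + √110966) = 5807382828 - 13182*√110966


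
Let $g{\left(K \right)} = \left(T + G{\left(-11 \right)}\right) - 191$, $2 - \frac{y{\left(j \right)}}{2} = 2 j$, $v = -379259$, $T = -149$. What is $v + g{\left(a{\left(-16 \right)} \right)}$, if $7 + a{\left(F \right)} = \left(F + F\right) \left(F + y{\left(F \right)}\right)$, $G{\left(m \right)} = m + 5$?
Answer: $-379605$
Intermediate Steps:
$y{\left(j \right)} = 4 - 4 j$ ($y{\left(j \right)} = 4 - 2 \cdot 2 j = 4 - 4 j$)
$G{\left(m \right)} = 5 + m$
$a{\left(F \right)} = -7 + 2 F \left(4 - 3 F\right)$ ($a{\left(F \right)} = -7 + \left(F + F\right) \left(F - \left(-4 + 4 F\right)\right) = -7 + 2 F \left(4 - 3 F\right)$)
$g{\left(K \right)} = -346$ ($g{\left(K \right)} = \left(-149 + \left(5 - 11\right)\right) - 191 = \left(-149 - 6\right) - 191 = -155 - 191 = -346$)
$v + g{\left(a{\left(-16 \right)} \right)} = -379259 - 346 = -379605$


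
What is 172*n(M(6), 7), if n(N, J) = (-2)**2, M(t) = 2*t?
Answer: 688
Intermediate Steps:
n(N, J) = 4
172*n(M(6), 7) = 172*4 = 688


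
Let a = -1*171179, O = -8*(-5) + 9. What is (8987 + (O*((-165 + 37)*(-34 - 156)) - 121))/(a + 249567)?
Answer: 600273/39194 ≈ 15.315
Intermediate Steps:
O = 49 (O = 40 + 9 = 49)
a = -171179
(8987 + (O*((-165 + 37)*(-34 - 156)) - 121))/(a + 249567) = (8987 + (49*((-165 + 37)*(-34 - 156)) - 121))/(-171179 + 249567) = (8987 + (49*(-128*(-190)) - 121))/78388 = (8987 + (49*24320 - 121))*(1/78388) = (8987 + (1191680 - 121))*(1/78388) = (8987 + 1191559)*(1/78388) = 1200546*(1/78388) = 600273/39194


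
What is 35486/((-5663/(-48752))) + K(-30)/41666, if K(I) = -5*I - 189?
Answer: 72082741103495/235954558 ≈ 3.0549e+5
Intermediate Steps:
K(I) = -189 - 5*I
35486/((-5663/(-48752))) + K(-30)/41666 = 35486/((-5663/(-48752))) + (-189 - 5*(-30))/41666 = 35486/((-5663*(-1/48752))) + (-189 + 150)*(1/41666) = 35486/(5663/48752) - 39*1/41666 = 35486*(48752/5663) - 39/41666 = 1730013472/5663 - 39/41666 = 72082741103495/235954558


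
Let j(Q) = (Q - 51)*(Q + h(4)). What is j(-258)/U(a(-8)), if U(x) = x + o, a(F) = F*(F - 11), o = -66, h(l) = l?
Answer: 39243/43 ≈ 912.63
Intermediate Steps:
a(F) = F*(-11 + F)
U(x) = -66 + x (U(x) = x - 66 = -66 + x)
j(Q) = (-51 + Q)*(4 + Q) (j(Q) = (Q - 51)*(Q + 4) = (-51 + Q)*(4 + Q))
j(-258)/U(a(-8)) = (-204 + (-258)² - 47*(-258))/(-66 - 8*(-11 - 8)) = (-204 + 66564 + 12126)/(-66 - 8*(-19)) = 78486/(-66 + 152) = 78486/86 = 78486*(1/86) = 39243/43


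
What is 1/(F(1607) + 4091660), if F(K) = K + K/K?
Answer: 1/4093268 ≈ 2.4430e-7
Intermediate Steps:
F(K) = 1 + K (F(K) = K + 1 = 1 + K)
1/(F(1607) + 4091660) = 1/((1 + 1607) + 4091660) = 1/(1608 + 4091660) = 1/4093268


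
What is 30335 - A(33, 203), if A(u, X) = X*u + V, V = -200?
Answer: 23836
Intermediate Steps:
A(u, X) = -200 + X*u (A(u, X) = X*u - 200 = -200 + X*u)
30335 - A(33, 203) = 30335 - (-200 + 203*33) = 30335 - (-200 + 6699) = 30335 - 1*6499 = 30335 - 6499 = 23836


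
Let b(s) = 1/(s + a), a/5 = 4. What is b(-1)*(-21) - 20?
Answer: -401/19 ≈ -21.105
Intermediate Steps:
a = 20 (a = 5*4 = 20)
b(s) = 1/(20 + s) (b(s) = 1/(s + 20) = 1/(20 + s))
b(-1)*(-21) - 20 = -21/(20 - 1) - 20 = -21/19 - 20 = -401/19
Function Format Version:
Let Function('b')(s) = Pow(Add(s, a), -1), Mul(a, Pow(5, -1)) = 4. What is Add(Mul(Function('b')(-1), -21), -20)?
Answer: Rational(-401, 19) ≈ -21.105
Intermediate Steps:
a = 20 (a = Mul(5, 4) = 20)
Function('b')(s) = Pow(Add(20, s), -1) (Function('b')(s) = Pow(Add(s, 20), -1) = Pow(Add(20, s), -1))
Add(Mul(Function('b')(-1), -21), -20) = Add(Mul(Pow(Add(20, -1), -1), -21), -20) = Add(Mul(Pow(19, -1), -21), -20) = Add(Mul(Rational(1, 19), -21), -20) = Add(Rational(-21, 19), -20) = Rational(-401, 19)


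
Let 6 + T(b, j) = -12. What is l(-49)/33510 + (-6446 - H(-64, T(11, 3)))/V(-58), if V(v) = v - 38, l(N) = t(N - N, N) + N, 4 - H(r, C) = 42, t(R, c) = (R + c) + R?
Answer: 4473389/67020 ≈ 66.747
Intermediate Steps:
T(b, j) = -18 (T(b, j) = -6 - 12 = -18)
t(R, c) = c + 2*R
H(r, C) = -38 (H(r, C) = 4 - 1*42 = 4 - 42 = -38)
l(N) = 2*N (l(N) = (N + 2*(N - N)) + N = (N + 2*0) + N = (N + 0) + N = N + N = 2*N)
V(v) = -38 + v
l(-49)/33510 + (-6446 - H(-64, T(11, 3)))/V(-58) = (2*(-49))/33510 + (-6446 - 1*(-38))/(-38 - 58) = -98*1/33510 + (-6446 + 38)/(-96) = -49/16755 - 6408*(-1/96) = -49/16755 + 267/4 = 4473389/67020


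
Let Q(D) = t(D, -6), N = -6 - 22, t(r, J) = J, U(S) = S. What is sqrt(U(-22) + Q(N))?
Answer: 2*I*sqrt(7) ≈ 5.2915*I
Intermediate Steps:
N = -28
Q(D) = -6
sqrt(U(-22) + Q(N)) = sqrt(-22 - 6) = sqrt(-28) = 2*I*sqrt(7)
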